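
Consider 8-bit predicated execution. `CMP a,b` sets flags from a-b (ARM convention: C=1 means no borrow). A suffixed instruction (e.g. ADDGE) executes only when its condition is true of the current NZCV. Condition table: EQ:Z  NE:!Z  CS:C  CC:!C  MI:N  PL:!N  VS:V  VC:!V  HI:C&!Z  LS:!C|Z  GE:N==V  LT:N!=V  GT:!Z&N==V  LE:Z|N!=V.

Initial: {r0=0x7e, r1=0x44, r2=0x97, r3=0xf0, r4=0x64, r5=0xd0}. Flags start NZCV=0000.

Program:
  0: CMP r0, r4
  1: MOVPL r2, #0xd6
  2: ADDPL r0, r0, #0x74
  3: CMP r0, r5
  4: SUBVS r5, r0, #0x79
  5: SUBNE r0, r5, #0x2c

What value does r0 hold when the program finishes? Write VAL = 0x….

VAL = 0xa4

[0] flags=0010 → (cmp)
[1] flags=0010 PL?T → r2=0xd6
[2] flags=0010 PL?T → r0=0xf2
[3] flags=0010 → (cmp)
[4] flags=0010 VS?F → skip
[5] flags=0010 NE?T → r0=0xa4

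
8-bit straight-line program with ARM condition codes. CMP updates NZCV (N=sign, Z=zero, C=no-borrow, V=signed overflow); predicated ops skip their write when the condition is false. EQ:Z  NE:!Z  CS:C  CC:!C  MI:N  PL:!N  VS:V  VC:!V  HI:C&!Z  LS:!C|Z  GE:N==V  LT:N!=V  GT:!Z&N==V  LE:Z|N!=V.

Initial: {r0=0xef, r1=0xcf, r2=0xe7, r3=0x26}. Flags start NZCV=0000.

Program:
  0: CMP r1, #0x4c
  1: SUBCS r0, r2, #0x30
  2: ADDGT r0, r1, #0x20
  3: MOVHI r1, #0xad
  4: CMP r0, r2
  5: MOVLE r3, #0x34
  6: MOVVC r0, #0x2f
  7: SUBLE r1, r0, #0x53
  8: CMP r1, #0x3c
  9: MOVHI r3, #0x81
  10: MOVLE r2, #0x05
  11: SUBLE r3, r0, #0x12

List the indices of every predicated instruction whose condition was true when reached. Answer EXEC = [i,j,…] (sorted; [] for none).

[0] flags=1010 → (cmp)
[1] flags=1010 CS?T → r0=0xb7
[2] flags=1010 GT?F → skip
[3] flags=1010 HI?T → r1=0xad
[4] flags=1000 → (cmp)
[5] flags=1000 LE?T → r3=0x34
[6] flags=1000 VC?T → r0=0x2f
[7] flags=1000 LE?T → r1=0xdc
[8] flags=1010 → (cmp)
[9] flags=1010 HI?T → r3=0x81
[10] flags=1010 LE?T → r2=0x05
[11] flags=1010 LE?T → r3=0x1d

EXEC = [1,3,5,6,7,9,10,11]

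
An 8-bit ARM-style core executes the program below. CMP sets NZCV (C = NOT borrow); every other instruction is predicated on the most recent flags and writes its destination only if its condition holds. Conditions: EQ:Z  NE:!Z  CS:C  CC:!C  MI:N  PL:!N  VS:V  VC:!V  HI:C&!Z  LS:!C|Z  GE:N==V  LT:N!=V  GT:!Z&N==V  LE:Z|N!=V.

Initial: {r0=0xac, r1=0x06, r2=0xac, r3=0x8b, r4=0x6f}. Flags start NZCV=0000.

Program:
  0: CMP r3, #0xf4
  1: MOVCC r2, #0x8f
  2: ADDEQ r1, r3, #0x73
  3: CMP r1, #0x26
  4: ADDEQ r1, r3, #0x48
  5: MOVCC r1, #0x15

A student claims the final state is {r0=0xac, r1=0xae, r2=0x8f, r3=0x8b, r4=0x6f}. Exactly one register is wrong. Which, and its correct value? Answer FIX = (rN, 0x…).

FIX = (r1, 0x15)

[0] flags=1000 → (cmp)
[1] flags=1000 CC?T → r2=0x8f
[2] flags=1000 EQ?F → skip
[3] flags=1000 → (cmp)
[4] flags=1000 EQ?F → skip
[5] flags=1000 CC?T → r1=0x15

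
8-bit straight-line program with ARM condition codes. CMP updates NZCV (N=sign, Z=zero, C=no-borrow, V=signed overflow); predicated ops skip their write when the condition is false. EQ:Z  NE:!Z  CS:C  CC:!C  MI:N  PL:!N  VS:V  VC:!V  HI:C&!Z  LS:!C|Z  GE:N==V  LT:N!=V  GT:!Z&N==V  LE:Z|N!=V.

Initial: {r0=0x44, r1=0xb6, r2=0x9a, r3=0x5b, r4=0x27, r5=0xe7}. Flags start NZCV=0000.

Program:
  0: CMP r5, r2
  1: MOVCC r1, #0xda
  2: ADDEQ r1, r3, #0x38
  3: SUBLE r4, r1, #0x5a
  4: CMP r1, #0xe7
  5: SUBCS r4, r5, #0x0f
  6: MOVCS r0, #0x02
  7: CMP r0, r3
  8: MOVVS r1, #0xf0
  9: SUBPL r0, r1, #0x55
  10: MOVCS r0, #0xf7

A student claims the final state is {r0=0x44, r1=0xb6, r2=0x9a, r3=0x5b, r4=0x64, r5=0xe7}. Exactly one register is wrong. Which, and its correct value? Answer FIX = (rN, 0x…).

0: ✓ CMP  NZCV=0010
1: · MOVCC
2: · ADDEQ
3: · SUBLE
4: ✓ CMP  NZCV=1000
5: · SUBCS
6: · MOVCS
7: ✓ CMP  NZCV=1000
8: · MOVVS
9: · SUBPL
10: · MOVCS

FIX = (r4, 0x27)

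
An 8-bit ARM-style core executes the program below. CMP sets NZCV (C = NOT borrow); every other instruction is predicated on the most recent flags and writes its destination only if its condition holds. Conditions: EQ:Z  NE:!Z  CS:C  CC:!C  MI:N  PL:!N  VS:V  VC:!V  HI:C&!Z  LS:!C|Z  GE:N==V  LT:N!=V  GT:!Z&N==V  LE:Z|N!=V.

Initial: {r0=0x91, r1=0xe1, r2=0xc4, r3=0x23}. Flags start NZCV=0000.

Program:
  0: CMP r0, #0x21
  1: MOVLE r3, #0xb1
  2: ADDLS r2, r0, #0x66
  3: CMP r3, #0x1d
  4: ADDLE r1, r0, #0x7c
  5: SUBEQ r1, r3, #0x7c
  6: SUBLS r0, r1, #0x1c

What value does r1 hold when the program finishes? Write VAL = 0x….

[0] flags=0011 → (cmp)
[1] flags=0011 LE?T → r3=0xb1
[2] flags=0011 LS?F → skip
[3] flags=1010 → (cmp)
[4] flags=1010 LE?T → r1=0x0d
[5] flags=1010 EQ?F → skip
[6] flags=1010 LS?F → skip

VAL = 0x0d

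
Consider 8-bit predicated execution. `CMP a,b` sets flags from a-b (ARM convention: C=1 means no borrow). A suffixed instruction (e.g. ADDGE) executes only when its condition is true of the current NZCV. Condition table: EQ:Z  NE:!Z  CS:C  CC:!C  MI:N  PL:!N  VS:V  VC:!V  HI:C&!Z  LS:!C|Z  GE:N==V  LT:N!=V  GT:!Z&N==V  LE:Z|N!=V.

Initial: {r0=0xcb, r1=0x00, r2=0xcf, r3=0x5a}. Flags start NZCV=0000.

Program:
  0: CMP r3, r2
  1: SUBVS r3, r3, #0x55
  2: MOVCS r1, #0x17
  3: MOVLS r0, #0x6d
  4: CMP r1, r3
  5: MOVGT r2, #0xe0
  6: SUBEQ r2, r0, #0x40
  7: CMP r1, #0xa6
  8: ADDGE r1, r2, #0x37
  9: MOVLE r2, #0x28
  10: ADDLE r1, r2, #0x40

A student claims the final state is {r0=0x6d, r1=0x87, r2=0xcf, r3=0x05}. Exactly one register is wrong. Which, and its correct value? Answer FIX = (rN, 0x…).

[0] flags=1001 → (cmp)
[1] flags=1001 VS?T → r3=0x05
[2] flags=1001 CS?F → skip
[3] flags=1001 LS?T → r0=0x6d
[4] flags=1000 → (cmp)
[5] flags=1000 GT?F → skip
[6] flags=1000 EQ?F → skip
[7] flags=0000 → (cmp)
[8] flags=0000 GE?T → r1=0x06
[9] flags=0000 LE?F → skip
[10] flags=0000 LE?F → skip

FIX = (r1, 0x06)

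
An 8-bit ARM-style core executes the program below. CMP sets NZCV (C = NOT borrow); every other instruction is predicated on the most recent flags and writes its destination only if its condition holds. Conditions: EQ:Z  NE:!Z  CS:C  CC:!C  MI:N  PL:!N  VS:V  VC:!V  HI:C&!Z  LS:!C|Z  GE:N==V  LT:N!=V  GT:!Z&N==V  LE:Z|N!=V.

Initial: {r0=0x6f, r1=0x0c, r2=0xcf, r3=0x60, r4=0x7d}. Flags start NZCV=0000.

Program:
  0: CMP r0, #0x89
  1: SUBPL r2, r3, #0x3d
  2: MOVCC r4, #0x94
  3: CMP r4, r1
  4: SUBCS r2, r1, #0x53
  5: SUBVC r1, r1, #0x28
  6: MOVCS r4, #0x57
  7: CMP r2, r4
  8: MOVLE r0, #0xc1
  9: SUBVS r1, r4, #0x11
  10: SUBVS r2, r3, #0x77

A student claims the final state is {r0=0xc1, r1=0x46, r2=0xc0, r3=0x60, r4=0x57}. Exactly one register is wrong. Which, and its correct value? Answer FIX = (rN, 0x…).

FIX = (r2, 0xe9)

0: ✓ CMP  NZCV=1001
1: · SUBPL
2: ✓ MOVCC  r4←0x94
3: ✓ CMP  NZCV=1010
4: ✓ SUBCS  r2←0xb9
5: ✓ SUBVC  r1←0xe4
6: ✓ MOVCS  r4←0x57
7: ✓ CMP  NZCV=0011
8: ✓ MOVLE  r0←0xc1
9: ✓ SUBVS  r1←0x46
10: ✓ SUBVS  r2←0xe9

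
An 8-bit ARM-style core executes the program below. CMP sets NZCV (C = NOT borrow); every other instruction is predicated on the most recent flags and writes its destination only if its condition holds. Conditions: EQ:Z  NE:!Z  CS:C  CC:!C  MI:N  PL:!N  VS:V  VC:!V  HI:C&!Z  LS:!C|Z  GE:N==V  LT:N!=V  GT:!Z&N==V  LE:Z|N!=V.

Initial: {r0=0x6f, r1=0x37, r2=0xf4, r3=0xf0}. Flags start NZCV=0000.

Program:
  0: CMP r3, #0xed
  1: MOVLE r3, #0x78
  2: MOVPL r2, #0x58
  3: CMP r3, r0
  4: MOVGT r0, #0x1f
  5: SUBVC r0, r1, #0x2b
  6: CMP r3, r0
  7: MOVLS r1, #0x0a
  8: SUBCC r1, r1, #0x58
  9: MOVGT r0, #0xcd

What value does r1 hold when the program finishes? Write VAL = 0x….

0: ✓ CMP  NZCV=0010
1: · MOVLE
2: ✓ MOVPL  r2←0x58
3: ✓ CMP  NZCV=1010
4: · MOVGT
5: ✓ SUBVC  r0←0x0c
6: ✓ CMP  NZCV=1010
7: · MOVLS
8: · SUBCC
9: · MOVGT

VAL = 0x37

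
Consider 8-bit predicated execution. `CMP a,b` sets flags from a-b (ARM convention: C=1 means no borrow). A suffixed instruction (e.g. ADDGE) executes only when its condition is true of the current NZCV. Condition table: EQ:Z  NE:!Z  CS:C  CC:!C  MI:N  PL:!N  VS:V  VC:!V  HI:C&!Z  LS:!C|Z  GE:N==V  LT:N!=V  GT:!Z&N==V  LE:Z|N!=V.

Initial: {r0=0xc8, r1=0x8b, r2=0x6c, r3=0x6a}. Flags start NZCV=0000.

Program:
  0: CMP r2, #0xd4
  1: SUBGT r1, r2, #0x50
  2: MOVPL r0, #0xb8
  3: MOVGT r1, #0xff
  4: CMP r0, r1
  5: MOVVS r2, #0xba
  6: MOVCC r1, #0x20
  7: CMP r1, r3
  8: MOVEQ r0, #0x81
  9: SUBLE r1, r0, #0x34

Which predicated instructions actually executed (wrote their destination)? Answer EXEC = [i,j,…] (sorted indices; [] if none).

0: ✓ CMP  NZCV=1001
1: ✓ SUBGT  r1←0x1c
2: · MOVPL
3: ✓ MOVGT  r1←0xff
4: ✓ CMP  NZCV=1000
5: · MOVVS
6: ✓ MOVCC  r1←0x20
7: ✓ CMP  NZCV=1000
8: · MOVEQ
9: ✓ SUBLE  r1←0x94

EXEC = [1,3,6,9]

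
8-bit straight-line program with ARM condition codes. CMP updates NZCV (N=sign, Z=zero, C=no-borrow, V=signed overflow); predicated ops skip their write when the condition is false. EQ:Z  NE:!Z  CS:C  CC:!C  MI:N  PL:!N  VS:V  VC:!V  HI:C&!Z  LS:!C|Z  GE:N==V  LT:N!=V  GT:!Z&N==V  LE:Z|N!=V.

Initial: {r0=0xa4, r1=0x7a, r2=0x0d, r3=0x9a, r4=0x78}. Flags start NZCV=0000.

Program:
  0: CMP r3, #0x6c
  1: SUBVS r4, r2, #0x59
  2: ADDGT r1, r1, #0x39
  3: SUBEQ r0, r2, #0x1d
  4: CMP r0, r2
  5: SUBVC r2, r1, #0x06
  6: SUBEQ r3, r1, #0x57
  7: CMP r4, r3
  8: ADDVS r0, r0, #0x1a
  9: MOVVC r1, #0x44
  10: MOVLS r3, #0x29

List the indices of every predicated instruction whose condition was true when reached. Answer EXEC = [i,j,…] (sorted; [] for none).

EXEC = [1,5,9]

[0] flags=0011 → (cmp)
[1] flags=0011 VS?T → r4=0xb4
[2] flags=0011 GT?F → skip
[3] flags=0011 EQ?F → skip
[4] flags=1010 → (cmp)
[5] flags=1010 VC?T → r2=0x74
[6] flags=1010 EQ?F → skip
[7] flags=0010 → (cmp)
[8] flags=0010 VS?F → skip
[9] flags=0010 VC?T → r1=0x44
[10] flags=0010 LS?F → skip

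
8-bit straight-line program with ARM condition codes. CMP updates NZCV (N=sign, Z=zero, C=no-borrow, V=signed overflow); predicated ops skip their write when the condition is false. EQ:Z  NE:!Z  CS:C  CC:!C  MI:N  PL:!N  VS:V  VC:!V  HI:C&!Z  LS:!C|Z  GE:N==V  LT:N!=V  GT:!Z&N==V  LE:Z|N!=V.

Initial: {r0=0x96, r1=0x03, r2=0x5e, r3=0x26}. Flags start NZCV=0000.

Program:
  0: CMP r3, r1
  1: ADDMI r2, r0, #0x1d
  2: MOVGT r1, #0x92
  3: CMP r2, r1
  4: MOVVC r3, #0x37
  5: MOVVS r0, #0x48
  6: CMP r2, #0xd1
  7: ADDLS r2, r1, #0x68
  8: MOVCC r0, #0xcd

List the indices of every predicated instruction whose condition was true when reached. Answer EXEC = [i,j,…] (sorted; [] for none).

EXEC = [2,5,7,8]

0: ✓ CMP  NZCV=0010
1: · ADDMI
2: ✓ MOVGT  r1←0x92
3: ✓ CMP  NZCV=1001
4: · MOVVC
5: ✓ MOVVS  r0←0x48
6: ✓ CMP  NZCV=1001
7: ✓ ADDLS  r2←0xfa
8: ✓ MOVCC  r0←0xcd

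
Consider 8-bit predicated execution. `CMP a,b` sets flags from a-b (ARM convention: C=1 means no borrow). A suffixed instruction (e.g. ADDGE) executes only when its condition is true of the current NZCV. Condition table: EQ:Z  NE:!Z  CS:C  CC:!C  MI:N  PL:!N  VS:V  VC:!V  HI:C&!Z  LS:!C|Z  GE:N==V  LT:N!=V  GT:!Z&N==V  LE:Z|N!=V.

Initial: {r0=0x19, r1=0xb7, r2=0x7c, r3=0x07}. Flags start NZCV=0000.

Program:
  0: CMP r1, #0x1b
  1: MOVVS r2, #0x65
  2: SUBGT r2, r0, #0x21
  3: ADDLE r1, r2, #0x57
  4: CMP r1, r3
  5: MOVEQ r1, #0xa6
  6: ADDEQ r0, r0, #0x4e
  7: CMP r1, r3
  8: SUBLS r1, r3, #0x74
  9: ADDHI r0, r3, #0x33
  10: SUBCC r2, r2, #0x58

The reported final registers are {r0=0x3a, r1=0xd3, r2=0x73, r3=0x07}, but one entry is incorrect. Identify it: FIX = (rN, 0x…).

FIX = (r2, 0x7c)

[0] flags=1010 → (cmp)
[1] flags=1010 VS?F → skip
[2] flags=1010 GT?F → skip
[3] flags=1010 LE?T → r1=0xd3
[4] flags=1010 → (cmp)
[5] flags=1010 EQ?F → skip
[6] flags=1010 EQ?F → skip
[7] flags=1010 → (cmp)
[8] flags=1010 LS?F → skip
[9] flags=1010 HI?T → r0=0x3a
[10] flags=1010 CC?F → skip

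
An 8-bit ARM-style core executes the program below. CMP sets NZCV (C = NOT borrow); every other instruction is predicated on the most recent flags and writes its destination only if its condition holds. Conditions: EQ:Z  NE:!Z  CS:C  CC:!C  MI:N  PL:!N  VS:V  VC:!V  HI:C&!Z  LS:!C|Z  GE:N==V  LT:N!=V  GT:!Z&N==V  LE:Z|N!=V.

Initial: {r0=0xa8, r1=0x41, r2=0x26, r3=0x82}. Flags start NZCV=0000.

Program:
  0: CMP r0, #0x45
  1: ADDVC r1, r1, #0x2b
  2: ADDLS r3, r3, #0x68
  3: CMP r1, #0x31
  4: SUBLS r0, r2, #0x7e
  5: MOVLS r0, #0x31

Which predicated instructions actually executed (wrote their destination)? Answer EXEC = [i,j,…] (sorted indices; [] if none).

[0] flags=0011 → (cmp)
[1] flags=0011 VC?F → skip
[2] flags=0011 LS?F → skip
[3] flags=0010 → (cmp)
[4] flags=0010 LS?F → skip
[5] flags=0010 LS?F → skip

EXEC = []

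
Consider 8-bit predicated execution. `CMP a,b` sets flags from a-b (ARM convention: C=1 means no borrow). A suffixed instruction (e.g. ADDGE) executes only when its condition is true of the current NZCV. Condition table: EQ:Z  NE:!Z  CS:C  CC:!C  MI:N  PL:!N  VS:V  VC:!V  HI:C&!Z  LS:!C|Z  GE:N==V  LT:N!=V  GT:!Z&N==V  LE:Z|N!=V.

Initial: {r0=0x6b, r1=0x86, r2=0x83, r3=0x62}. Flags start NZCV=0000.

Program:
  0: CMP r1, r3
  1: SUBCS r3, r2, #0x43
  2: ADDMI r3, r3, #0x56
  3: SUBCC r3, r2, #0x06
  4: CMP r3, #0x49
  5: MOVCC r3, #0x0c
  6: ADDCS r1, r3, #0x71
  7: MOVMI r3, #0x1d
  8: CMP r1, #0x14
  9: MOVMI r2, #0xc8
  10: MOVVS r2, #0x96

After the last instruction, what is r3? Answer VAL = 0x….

VAL = 0x1d

[0] flags=0011 → (cmp)
[1] flags=0011 CS?T → r3=0x40
[2] flags=0011 MI?F → skip
[3] flags=0011 CC?F → skip
[4] flags=1000 → (cmp)
[5] flags=1000 CC?T → r3=0x0c
[6] flags=1000 CS?F → skip
[7] flags=1000 MI?T → r3=0x1d
[8] flags=0011 → (cmp)
[9] flags=0011 MI?F → skip
[10] flags=0011 VS?T → r2=0x96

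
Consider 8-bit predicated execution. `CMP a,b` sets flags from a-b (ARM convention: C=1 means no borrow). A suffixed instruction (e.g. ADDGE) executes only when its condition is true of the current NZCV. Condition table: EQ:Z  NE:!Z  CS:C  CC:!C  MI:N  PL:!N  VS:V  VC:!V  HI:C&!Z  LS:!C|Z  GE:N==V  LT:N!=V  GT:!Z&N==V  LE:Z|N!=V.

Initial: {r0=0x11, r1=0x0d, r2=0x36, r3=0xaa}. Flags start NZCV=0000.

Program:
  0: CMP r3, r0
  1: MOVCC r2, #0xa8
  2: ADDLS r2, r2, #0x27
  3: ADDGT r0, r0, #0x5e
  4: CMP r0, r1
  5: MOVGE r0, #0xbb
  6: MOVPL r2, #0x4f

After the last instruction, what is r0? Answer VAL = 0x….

VAL = 0xbb

[0] flags=1010 → (cmp)
[1] flags=1010 CC?F → skip
[2] flags=1010 LS?F → skip
[3] flags=1010 GT?F → skip
[4] flags=0010 → (cmp)
[5] flags=0010 GE?T → r0=0xbb
[6] flags=0010 PL?T → r2=0x4f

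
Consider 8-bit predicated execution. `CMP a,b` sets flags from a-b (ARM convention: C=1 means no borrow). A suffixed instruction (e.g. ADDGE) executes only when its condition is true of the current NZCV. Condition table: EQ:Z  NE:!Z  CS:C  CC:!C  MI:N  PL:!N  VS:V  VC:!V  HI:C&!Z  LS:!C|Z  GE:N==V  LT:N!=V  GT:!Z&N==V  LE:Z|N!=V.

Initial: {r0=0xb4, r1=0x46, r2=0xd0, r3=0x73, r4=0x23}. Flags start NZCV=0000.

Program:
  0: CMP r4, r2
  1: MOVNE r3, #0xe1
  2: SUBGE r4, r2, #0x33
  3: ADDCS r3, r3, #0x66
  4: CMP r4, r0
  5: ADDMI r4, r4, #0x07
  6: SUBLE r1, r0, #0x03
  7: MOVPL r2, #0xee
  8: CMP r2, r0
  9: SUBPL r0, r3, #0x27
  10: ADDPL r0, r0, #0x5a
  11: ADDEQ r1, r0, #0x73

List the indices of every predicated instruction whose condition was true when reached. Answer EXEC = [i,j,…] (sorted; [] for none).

[0] flags=0000 → (cmp)
[1] flags=0000 NE?T → r3=0xe1
[2] flags=0000 GE?T → r4=0x9d
[3] flags=0000 CS?F → skip
[4] flags=1000 → (cmp)
[5] flags=1000 MI?T → r4=0xa4
[6] flags=1000 LE?T → r1=0xb1
[7] flags=1000 PL?F → skip
[8] flags=0010 → (cmp)
[9] flags=0010 PL?T → r0=0xba
[10] flags=0010 PL?T → r0=0x14
[11] flags=0010 EQ?F → skip

EXEC = [1,2,5,6,9,10]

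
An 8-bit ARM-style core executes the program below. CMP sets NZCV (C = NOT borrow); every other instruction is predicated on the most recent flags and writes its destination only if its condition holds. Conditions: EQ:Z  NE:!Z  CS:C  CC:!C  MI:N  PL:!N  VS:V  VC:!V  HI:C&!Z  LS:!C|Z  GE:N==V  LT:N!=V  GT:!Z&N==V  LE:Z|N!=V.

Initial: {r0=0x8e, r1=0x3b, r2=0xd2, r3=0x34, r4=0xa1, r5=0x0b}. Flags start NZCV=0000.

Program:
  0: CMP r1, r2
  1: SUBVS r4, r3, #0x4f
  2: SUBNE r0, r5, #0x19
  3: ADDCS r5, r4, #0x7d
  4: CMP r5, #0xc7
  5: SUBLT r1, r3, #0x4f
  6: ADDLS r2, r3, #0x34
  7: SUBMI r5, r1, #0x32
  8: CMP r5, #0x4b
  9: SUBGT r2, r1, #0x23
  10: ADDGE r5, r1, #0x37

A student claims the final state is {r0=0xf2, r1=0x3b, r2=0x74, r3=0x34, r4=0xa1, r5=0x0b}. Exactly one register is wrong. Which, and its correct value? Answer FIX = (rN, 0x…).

FIX = (r2, 0x68)

[0] flags=0000 → (cmp)
[1] flags=0000 VS?F → skip
[2] flags=0000 NE?T → r0=0xf2
[3] flags=0000 CS?F → skip
[4] flags=0000 → (cmp)
[5] flags=0000 LT?F → skip
[6] flags=0000 LS?T → r2=0x68
[7] flags=0000 MI?F → skip
[8] flags=1000 → (cmp)
[9] flags=1000 GT?F → skip
[10] flags=1000 GE?F → skip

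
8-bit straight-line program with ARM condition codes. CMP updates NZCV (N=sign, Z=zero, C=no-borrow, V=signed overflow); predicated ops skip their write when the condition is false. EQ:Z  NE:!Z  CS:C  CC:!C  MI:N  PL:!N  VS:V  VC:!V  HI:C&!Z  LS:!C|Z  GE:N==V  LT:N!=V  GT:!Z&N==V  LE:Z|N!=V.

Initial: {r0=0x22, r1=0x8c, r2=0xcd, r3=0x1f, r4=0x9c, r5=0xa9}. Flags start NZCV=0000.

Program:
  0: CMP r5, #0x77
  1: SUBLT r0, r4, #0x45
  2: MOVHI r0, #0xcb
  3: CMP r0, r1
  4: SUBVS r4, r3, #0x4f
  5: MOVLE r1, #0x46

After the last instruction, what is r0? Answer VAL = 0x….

0: ✓ CMP  NZCV=0011
1: ✓ SUBLT  r0←0x57
2: ✓ MOVHI  r0←0xcb
3: ✓ CMP  NZCV=0010
4: · SUBVS
5: · MOVLE

VAL = 0xcb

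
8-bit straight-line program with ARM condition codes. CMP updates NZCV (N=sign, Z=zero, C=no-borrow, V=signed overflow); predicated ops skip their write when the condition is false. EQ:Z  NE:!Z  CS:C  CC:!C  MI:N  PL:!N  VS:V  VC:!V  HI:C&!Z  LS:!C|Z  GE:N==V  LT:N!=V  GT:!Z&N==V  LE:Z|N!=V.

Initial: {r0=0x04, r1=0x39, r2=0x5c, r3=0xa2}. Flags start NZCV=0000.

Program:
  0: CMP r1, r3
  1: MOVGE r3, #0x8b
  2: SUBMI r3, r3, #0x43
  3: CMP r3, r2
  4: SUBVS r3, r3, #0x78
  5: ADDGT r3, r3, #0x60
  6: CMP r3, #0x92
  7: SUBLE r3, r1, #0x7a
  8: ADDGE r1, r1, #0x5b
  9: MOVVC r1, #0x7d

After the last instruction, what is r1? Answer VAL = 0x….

VAL = 0x94

0: ✓ CMP  NZCV=1001
1: ✓ MOVGE  r3←0x8b
2: ✓ SUBMI  r3←0x48
3: ✓ CMP  NZCV=1000
4: · SUBVS
5: · ADDGT
6: ✓ CMP  NZCV=1001
7: · SUBLE
8: ✓ ADDGE  r1←0x94
9: · MOVVC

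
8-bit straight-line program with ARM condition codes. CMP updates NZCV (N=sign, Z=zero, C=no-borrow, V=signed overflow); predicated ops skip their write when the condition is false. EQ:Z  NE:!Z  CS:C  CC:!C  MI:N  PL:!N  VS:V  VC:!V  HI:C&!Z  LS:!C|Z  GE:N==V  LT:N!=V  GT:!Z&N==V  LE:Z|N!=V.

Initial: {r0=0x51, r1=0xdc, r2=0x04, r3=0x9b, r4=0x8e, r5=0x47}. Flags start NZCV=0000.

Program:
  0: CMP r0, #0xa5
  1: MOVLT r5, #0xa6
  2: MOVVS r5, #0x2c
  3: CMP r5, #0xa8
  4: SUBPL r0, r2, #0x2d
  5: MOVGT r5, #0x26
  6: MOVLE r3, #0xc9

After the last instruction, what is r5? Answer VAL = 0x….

VAL = 0x26

[0] flags=1001 → (cmp)
[1] flags=1001 LT?F → skip
[2] flags=1001 VS?T → r5=0x2c
[3] flags=1001 → (cmp)
[4] flags=1001 PL?F → skip
[5] flags=1001 GT?T → r5=0x26
[6] flags=1001 LE?F → skip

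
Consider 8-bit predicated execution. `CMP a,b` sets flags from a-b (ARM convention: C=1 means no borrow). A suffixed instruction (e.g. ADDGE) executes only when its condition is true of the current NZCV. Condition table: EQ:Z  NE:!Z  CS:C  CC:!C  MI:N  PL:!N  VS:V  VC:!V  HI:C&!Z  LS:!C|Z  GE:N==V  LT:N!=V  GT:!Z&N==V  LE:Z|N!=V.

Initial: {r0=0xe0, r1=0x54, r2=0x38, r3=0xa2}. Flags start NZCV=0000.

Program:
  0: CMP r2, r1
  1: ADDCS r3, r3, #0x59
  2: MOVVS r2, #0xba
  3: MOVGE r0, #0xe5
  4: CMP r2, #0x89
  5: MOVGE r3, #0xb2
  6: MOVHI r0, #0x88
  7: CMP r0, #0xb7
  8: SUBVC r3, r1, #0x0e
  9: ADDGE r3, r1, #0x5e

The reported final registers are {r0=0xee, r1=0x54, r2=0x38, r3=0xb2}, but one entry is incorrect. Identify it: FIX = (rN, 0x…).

FIX = (r0, 0xe0)

[0] flags=1000 → (cmp)
[1] flags=1000 CS?F → skip
[2] flags=1000 VS?F → skip
[3] flags=1000 GE?F → skip
[4] flags=1001 → (cmp)
[5] flags=1001 GE?T → r3=0xb2
[6] flags=1001 HI?F → skip
[7] flags=0010 → (cmp)
[8] flags=0010 VC?T → r3=0x46
[9] flags=0010 GE?T → r3=0xb2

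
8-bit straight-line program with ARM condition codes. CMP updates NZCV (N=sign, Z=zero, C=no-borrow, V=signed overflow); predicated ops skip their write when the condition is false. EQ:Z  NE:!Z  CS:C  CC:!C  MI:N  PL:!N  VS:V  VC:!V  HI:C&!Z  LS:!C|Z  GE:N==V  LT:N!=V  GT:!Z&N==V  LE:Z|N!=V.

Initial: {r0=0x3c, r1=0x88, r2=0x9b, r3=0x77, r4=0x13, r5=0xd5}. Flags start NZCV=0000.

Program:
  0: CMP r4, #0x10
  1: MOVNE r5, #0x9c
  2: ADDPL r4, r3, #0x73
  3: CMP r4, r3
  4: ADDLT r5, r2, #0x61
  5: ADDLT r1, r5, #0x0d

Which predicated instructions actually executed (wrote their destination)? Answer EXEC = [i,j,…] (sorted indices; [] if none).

EXEC = [1,2,4,5]

0: ✓ CMP  NZCV=0010
1: ✓ MOVNE  r5←0x9c
2: ✓ ADDPL  r4←0xea
3: ✓ CMP  NZCV=0011
4: ✓ ADDLT  r5←0xfc
5: ✓ ADDLT  r1←0x09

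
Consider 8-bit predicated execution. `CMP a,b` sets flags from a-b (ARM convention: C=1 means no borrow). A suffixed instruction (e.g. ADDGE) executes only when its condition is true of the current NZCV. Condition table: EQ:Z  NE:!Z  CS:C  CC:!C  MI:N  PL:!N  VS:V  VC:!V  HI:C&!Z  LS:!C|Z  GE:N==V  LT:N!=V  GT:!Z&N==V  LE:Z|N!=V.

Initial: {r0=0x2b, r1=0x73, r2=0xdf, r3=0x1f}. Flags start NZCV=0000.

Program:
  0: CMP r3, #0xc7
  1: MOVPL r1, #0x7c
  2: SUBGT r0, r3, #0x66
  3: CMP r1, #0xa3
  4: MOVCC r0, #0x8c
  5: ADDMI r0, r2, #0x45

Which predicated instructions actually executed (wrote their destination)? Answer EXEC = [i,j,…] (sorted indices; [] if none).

[0] flags=0000 → (cmp)
[1] flags=0000 PL?T → r1=0x7c
[2] flags=0000 GT?T → r0=0xb9
[3] flags=1001 → (cmp)
[4] flags=1001 CC?T → r0=0x8c
[5] flags=1001 MI?T → r0=0x24

EXEC = [1,2,4,5]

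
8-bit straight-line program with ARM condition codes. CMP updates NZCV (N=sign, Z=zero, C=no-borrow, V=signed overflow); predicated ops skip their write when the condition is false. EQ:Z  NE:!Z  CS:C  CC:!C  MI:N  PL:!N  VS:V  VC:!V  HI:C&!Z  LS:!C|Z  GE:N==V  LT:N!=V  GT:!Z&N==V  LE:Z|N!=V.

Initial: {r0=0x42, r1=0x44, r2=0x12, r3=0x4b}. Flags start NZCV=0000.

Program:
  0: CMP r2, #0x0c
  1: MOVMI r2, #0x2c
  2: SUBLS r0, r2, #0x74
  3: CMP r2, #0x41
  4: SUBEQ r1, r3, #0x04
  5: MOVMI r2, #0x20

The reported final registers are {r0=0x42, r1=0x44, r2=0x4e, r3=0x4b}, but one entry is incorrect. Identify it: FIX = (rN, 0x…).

[0] flags=0010 → (cmp)
[1] flags=0010 MI?F → skip
[2] flags=0010 LS?F → skip
[3] flags=1000 → (cmp)
[4] flags=1000 EQ?F → skip
[5] flags=1000 MI?T → r2=0x20

FIX = (r2, 0x20)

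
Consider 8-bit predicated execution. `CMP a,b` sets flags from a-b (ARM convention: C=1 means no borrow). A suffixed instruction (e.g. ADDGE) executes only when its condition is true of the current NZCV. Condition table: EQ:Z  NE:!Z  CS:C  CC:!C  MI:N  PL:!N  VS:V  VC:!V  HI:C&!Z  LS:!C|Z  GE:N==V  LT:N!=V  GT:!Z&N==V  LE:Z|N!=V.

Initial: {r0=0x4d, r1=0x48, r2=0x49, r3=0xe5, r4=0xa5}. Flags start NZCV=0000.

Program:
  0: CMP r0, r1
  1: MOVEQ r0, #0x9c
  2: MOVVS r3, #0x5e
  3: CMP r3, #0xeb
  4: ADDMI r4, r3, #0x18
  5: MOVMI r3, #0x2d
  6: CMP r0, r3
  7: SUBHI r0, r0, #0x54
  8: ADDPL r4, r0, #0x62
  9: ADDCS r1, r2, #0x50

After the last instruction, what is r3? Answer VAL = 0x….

[0] flags=0010 → (cmp)
[1] flags=0010 EQ?F → skip
[2] flags=0010 VS?F → skip
[3] flags=1000 → (cmp)
[4] flags=1000 MI?T → r4=0xfd
[5] flags=1000 MI?T → r3=0x2d
[6] flags=0010 → (cmp)
[7] flags=0010 HI?T → r0=0xf9
[8] flags=0010 PL?T → r4=0x5b
[9] flags=0010 CS?T → r1=0x99

VAL = 0x2d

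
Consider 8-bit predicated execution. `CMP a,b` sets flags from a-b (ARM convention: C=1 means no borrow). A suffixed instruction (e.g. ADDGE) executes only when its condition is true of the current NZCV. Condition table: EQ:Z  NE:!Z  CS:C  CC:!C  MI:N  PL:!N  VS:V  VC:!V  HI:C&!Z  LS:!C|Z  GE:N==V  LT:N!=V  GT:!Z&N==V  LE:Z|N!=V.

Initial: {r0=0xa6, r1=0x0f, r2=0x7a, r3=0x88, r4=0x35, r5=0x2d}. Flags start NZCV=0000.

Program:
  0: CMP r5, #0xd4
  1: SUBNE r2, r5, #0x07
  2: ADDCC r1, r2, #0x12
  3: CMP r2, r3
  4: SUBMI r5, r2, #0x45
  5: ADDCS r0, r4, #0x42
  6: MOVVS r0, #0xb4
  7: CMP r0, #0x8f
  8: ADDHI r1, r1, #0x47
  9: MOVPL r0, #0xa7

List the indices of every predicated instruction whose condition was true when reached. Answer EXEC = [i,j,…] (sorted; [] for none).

0: ✓ CMP  NZCV=0000
1: ✓ SUBNE  r2←0x26
2: ✓ ADDCC  r1←0x38
3: ✓ CMP  NZCV=1001
4: ✓ SUBMI  r5←0xe1
5: · ADDCS
6: ✓ MOVVS  r0←0xb4
7: ✓ CMP  NZCV=0010
8: ✓ ADDHI  r1←0x7f
9: ✓ MOVPL  r0←0xa7

EXEC = [1,2,4,6,8,9]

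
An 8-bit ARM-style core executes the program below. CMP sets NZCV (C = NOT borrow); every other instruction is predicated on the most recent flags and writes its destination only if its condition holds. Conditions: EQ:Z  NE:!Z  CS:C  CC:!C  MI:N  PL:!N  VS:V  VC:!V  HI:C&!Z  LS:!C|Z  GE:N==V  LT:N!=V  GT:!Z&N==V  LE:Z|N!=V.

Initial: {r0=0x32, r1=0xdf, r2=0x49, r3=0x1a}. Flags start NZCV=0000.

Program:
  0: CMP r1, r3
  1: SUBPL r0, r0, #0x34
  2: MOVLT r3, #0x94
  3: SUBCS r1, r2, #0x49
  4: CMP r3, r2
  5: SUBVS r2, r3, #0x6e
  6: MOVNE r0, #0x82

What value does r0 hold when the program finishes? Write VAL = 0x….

VAL = 0x82

0: ✓ CMP  NZCV=1010
1: · SUBPL
2: ✓ MOVLT  r3←0x94
3: ✓ SUBCS  r1←0x00
4: ✓ CMP  NZCV=0011
5: ✓ SUBVS  r2←0x26
6: ✓ MOVNE  r0←0x82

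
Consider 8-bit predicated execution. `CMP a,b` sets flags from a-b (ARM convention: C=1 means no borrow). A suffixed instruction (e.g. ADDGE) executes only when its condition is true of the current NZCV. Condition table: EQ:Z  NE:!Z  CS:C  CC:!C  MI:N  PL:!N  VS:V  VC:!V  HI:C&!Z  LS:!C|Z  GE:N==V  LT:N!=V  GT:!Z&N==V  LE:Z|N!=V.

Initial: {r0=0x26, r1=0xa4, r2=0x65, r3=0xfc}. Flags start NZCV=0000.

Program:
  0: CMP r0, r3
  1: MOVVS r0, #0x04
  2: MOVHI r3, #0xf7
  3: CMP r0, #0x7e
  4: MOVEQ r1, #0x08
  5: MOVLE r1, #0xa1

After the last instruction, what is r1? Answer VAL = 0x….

VAL = 0xa1

[0] flags=0000 → (cmp)
[1] flags=0000 VS?F → skip
[2] flags=0000 HI?F → skip
[3] flags=1000 → (cmp)
[4] flags=1000 EQ?F → skip
[5] flags=1000 LE?T → r1=0xa1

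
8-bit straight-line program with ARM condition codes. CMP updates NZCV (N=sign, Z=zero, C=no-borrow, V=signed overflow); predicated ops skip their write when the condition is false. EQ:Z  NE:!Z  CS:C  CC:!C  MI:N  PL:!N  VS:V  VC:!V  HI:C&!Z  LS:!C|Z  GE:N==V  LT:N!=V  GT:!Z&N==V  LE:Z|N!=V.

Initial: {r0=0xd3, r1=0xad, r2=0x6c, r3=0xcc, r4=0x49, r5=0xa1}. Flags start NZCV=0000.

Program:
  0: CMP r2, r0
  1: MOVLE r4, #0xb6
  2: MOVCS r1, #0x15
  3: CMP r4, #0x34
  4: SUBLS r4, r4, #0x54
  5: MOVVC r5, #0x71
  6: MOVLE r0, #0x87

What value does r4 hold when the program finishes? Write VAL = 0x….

0: ✓ CMP  NZCV=1001
1: · MOVLE
2: · MOVCS
3: ✓ CMP  NZCV=0010
4: · SUBLS
5: ✓ MOVVC  r5←0x71
6: · MOVLE

VAL = 0x49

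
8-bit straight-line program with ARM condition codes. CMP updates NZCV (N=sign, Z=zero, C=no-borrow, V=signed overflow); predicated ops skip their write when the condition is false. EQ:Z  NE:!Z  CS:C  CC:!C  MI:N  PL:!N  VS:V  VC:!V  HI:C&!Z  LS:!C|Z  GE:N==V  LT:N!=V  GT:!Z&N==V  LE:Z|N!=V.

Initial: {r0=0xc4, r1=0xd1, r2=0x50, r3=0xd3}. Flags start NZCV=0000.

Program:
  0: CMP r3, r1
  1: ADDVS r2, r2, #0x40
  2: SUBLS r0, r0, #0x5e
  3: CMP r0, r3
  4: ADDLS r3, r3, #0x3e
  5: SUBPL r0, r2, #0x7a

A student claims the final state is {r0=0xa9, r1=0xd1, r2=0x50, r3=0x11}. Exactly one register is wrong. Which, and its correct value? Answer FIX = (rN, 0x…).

0: ✓ CMP  NZCV=0010
1: · ADDVS
2: · SUBLS
3: ✓ CMP  NZCV=1000
4: ✓ ADDLS  r3←0x11
5: · SUBPL

FIX = (r0, 0xc4)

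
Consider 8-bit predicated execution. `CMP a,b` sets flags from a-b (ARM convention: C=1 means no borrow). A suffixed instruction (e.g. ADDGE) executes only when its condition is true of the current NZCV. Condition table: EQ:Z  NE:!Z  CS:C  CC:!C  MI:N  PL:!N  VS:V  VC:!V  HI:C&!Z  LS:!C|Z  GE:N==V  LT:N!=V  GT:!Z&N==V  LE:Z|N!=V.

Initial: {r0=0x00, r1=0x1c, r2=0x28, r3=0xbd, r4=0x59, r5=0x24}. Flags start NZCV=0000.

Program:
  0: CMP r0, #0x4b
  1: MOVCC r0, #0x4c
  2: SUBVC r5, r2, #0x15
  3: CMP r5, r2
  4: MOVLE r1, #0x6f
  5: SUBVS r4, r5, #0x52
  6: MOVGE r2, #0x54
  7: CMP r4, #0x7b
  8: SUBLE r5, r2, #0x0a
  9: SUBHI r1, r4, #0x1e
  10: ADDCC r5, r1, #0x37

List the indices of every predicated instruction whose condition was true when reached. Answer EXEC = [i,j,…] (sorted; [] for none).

0: ✓ CMP  NZCV=1000
1: ✓ MOVCC  r0←0x4c
2: ✓ SUBVC  r5←0x13
3: ✓ CMP  NZCV=1000
4: ✓ MOVLE  r1←0x6f
5: · SUBVS
6: · MOVGE
7: ✓ CMP  NZCV=1000
8: ✓ SUBLE  r5←0x1e
9: · SUBHI
10: ✓ ADDCC  r5←0xa6

EXEC = [1,2,4,8,10]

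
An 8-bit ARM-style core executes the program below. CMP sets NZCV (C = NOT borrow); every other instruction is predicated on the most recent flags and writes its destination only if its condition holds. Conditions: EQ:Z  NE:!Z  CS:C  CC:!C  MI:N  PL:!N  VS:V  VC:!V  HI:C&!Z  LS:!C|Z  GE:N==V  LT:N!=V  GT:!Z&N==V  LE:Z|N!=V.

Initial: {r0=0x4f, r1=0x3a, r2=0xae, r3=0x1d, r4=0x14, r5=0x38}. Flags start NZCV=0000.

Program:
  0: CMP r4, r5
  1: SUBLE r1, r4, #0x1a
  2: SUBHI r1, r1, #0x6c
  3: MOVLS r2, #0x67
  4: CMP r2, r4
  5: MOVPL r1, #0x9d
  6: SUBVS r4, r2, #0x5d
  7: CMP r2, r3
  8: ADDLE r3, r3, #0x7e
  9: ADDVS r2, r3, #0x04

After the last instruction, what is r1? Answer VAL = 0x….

[0] flags=1000 → (cmp)
[1] flags=1000 LE?T → r1=0xfa
[2] flags=1000 HI?F → skip
[3] flags=1000 LS?T → r2=0x67
[4] flags=0010 → (cmp)
[5] flags=0010 PL?T → r1=0x9d
[6] flags=0010 VS?F → skip
[7] flags=0010 → (cmp)
[8] flags=0010 LE?F → skip
[9] flags=0010 VS?F → skip

VAL = 0x9d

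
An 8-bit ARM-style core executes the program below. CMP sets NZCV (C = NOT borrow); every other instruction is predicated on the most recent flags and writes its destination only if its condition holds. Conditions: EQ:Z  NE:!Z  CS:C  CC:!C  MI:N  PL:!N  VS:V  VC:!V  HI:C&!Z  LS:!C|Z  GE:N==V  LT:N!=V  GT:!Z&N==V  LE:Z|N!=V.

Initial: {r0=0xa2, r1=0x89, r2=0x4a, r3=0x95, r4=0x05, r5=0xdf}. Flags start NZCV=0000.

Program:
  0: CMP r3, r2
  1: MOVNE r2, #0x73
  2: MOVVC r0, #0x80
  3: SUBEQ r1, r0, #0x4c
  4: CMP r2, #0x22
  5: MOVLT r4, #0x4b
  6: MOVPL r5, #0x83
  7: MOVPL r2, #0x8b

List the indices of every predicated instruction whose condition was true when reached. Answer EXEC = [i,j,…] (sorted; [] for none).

[0] flags=0011 → (cmp)
[1] flags=0011 NE?T → r2=0x73
[2] flags=0011 VC?F → skip
[3] flags=0011 EQ?F → skip
[4] flags=0010 → (cmp)
[5] flags=0010 LT?F → skip
[6] flags=0010 PL?T → r5=0x83
[7] flags=0010 PL?T → r2=0x8b

EXEC = [1,6,7]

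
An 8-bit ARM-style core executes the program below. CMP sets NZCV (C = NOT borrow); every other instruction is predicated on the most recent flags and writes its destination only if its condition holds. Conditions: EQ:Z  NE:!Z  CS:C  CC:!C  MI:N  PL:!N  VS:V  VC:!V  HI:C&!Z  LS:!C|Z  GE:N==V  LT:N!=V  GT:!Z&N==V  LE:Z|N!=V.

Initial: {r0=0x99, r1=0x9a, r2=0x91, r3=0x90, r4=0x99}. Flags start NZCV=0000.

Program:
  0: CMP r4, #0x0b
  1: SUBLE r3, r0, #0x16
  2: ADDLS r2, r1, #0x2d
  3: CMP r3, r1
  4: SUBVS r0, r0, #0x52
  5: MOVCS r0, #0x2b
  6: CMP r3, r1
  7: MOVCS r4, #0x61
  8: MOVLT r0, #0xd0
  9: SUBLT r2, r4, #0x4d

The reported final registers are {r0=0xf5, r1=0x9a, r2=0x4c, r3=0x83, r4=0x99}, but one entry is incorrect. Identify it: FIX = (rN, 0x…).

FIX = (r0, 0xd0)

[0] flags=1010 → (cmp)
[1] flags=1010 LE?T → r3=0x83
[2] flags=1010 LS?F → skip
[3] flags=1000 → (cmp)
[4] flags=1000 VS?F → skip
[5] flags=1000 CS?F → skip
[6] flags=1000 → (cmp)
[7] flags=1000 CS?F → skip
[8] flags=1000 LT?T → r0=0xd0
[9] flags=1000 LT?T → r2=0x4c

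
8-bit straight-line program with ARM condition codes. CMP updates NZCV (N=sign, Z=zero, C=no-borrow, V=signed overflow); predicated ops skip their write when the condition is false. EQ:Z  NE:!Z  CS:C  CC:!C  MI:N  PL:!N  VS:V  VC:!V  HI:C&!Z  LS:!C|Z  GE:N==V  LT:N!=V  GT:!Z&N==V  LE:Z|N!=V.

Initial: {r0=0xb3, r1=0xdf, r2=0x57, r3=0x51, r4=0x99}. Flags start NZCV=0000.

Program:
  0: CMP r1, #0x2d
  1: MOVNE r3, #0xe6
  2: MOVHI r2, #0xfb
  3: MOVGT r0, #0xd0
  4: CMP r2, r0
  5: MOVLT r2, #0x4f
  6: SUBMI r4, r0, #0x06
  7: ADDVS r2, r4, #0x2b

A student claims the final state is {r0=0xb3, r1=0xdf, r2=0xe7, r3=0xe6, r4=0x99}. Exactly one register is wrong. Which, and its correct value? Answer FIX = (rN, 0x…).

[0] flags=1010 → (cmp)
[1] flags=1010 NE?T → r3=0xe6
[2] flags=1010 HI?T → r2=0xfb
[3] flags=1010 GT?F → skip
[4] flags=0010 → (cmp)
[5] flags=0010 LT?F → skip
[6] flags=0010 MI?F → skip
[7] flags=0010 VS?F → skip

FIX = (r2, 0xfb)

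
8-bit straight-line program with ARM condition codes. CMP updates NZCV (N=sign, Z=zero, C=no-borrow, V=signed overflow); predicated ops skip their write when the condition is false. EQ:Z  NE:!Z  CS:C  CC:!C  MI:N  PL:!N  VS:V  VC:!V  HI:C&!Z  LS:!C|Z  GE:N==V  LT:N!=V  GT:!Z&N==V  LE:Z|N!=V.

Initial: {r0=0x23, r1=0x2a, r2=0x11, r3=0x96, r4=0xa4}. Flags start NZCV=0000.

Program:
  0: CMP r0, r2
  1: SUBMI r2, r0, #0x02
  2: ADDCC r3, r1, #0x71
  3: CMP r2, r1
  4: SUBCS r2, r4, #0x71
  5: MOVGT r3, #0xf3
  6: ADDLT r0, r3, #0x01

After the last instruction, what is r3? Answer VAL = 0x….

VAL = 0x96

0: ✓ CMP  NZCV=0010
1: · SUBMI
2: · ADDCC
3: ✓ CMP  NZCV=1000
4: · SUBCS
5: · MOVGT
6: ✓ ADDLT  r0←0x97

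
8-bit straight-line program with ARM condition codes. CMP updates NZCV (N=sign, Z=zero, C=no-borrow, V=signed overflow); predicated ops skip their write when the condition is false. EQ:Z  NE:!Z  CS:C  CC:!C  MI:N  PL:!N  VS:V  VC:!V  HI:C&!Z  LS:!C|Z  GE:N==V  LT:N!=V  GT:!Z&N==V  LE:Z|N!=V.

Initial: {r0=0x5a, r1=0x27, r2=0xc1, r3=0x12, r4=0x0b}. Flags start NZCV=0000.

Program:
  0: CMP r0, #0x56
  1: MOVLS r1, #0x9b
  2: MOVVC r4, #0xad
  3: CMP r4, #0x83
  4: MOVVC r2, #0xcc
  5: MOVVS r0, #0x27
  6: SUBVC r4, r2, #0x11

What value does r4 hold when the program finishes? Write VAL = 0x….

0: ✓ CMP  NZCV=0010
1: · MOVLS
2: ✓ MOVVC  r4←0xad
3: ✓ CMP  NZCV=0010
4: ✓ MOVVC  r2←0xcc
5: · MOVVS
6: ✓ SUBVC  r4←0xbb

VAL = 0xbb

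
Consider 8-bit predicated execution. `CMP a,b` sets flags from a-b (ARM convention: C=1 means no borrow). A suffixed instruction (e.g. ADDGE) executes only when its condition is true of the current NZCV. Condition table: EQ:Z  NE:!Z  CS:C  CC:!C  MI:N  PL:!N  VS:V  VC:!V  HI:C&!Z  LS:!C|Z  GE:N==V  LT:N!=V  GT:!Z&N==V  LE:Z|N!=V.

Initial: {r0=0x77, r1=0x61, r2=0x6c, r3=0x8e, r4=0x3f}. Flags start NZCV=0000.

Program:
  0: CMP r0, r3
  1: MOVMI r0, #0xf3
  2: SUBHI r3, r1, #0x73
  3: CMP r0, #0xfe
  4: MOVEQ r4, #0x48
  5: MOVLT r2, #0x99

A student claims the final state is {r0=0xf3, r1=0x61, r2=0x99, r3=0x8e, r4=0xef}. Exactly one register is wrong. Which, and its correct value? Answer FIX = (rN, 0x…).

FIX = (r4, 0x3f)

[0] flags=1001 → (cmp)
[1] flags=1001 MI?T → r0=0xf3
[2] flags=1001 HI?F → skip
[3] flags=1000 → (cmp)
[4] flags=1000 EQ?F → skip
[5] flags=1000 LT?T → r2=0x99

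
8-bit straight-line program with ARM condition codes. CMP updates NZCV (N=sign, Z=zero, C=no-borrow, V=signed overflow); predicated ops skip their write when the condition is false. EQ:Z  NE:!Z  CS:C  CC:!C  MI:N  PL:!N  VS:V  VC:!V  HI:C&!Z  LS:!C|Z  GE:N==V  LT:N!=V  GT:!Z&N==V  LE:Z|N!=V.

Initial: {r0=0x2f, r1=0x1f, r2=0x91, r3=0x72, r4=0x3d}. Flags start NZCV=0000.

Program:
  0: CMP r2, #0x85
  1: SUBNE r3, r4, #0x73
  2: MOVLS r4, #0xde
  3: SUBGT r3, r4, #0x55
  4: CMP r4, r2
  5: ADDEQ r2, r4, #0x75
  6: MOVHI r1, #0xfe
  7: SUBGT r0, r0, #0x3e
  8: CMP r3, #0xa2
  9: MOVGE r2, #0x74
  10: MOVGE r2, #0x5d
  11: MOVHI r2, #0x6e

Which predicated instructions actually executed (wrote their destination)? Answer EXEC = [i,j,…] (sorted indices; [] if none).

EXEC = [1,3,7,9,10,11]

[0] flags=0010 → (cmp)
[1] flags=0010 NE?T → r3=0xca
[2] flags=0010 LS?F → skip
[3] flags=0010 GT?T → r3=0xe8
[4] flags=1001 → (cmp)
[5] flags=1001 EQ?F → skip
[6] flags=1001 HI?F → skip
[7] flags=1001 GT?T → r0=0xf1
[8] flags=0010 → (cmp)
[9] flags=0010 GE?T → r2=0x74
[10] flags=0010 GE?T → r2=0x5d
[11] flags=0010 HI?T → r2=0x6e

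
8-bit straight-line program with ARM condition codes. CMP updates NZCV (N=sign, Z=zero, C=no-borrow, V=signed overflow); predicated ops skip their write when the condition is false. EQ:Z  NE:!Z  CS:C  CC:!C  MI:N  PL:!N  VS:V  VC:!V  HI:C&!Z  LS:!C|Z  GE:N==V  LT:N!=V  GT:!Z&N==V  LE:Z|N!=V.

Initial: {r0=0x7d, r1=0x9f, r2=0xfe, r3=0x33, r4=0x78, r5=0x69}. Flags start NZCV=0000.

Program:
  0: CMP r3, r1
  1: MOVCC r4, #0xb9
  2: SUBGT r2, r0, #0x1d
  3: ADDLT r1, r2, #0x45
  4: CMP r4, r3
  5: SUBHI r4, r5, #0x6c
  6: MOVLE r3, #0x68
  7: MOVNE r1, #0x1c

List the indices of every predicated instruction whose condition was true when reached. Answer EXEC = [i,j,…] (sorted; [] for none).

[0] flags=1001 → (cmp)
[1] flags=1001 CC?T → r4=0xb9
[2] flags=1001 GT?T → r2=0x60
[3] flags=1001 LT?F → skip
[4] flags=1010 → (cmp)
[5] flags=1010 HI?T → r4=0xfd
[6] flags=1010 LE?T → r3=0x68
[7] flags=1010 NE?T → r1=0x1c

EXEC = [1,2,5,6,7]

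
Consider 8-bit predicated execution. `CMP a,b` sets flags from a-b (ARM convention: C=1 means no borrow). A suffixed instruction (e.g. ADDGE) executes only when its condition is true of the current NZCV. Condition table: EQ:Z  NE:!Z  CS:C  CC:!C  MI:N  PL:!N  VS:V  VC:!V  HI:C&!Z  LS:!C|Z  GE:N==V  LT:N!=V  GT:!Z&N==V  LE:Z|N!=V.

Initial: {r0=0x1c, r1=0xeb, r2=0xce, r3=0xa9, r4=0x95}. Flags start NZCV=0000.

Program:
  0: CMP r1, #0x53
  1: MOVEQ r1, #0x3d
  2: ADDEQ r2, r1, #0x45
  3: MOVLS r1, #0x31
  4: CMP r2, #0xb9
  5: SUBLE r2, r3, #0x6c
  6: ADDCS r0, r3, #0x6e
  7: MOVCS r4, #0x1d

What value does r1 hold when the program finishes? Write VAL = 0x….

[0] flags=1010 → (cmp)
[1] flags=1010 EQ?F → skip
[2] flags=1010 EQ?F → skip
[3] flags=1010 LS?F → skip
[4] flags=0010 → (cmp)
[5] flags=0010 LE?F → skip
[6] flags=0010 CS?T → r0=0x17
[7] flags=0010 CS?T → r4=0x1d

VAL = 0xeb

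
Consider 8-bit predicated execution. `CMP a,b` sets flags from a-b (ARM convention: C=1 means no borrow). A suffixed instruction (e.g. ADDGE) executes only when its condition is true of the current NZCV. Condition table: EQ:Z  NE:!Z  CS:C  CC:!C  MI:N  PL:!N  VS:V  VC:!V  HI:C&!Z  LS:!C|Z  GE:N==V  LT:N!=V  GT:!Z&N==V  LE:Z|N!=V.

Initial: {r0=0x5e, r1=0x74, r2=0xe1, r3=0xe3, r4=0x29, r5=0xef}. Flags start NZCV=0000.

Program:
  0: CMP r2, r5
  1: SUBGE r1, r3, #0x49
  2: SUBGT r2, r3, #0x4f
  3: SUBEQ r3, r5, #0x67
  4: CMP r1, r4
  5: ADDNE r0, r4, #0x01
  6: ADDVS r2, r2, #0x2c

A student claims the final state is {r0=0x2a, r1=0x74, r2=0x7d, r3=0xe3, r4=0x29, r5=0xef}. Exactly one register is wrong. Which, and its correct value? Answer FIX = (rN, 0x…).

0: ✓ CMP  NZCV=1000
1: · SUBGE
2: · SUBGT
3: · SUBEQ
4: ✓ CMP  NZCV=0010
5: ✓ ADDNE  r0←0x2a
6: · ADDVS

FIX = (r2, 0xe1)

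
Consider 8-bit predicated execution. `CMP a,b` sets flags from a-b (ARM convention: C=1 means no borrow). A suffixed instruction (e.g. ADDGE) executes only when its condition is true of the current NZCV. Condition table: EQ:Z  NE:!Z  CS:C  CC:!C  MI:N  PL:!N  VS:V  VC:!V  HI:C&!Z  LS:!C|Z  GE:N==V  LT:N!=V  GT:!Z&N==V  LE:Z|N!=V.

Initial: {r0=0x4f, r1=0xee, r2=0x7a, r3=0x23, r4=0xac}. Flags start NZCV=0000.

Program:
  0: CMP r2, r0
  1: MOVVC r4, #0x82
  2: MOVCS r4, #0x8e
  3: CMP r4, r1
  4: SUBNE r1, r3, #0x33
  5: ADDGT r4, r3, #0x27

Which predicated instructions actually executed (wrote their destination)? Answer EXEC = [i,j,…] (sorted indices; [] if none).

[0] flags=0010 → (cmp)
[1] flags=0010 VC?T → r4=0x82
[2] flags=0010 CS?T → r4=0x8e
[3] flags=1000 → (cmp)
[4] flags=1000 NE?T → r1=0xf0
[5] flags=1000 GT?F → skip

EXEC = [1,2,4]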